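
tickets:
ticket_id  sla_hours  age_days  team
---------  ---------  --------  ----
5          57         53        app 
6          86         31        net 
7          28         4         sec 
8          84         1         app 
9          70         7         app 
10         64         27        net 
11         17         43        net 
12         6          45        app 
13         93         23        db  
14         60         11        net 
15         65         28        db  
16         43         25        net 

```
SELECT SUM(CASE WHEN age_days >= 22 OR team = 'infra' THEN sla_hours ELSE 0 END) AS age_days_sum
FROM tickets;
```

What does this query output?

431

ticket_id=5: ✓ → 57
ticket_id=6: ✓ → 86
ticket_id=7: ✗
ticket_id=8: ✗
ticket_id=9: ✗
ticket_id=10: ✓ → 64
ticket_id=11: ✓ → 17
ticket_id=12: ✓ → 6
ticket_id=13: ✓ → 93
ticket_id=14: ✗
ticket_id=15: ✓ → 65
ticket_id=16: ✓ → 43
age_days_sum = 57 + 86 + 64 + 17 + 6 + 93 + 65 + 43 = 431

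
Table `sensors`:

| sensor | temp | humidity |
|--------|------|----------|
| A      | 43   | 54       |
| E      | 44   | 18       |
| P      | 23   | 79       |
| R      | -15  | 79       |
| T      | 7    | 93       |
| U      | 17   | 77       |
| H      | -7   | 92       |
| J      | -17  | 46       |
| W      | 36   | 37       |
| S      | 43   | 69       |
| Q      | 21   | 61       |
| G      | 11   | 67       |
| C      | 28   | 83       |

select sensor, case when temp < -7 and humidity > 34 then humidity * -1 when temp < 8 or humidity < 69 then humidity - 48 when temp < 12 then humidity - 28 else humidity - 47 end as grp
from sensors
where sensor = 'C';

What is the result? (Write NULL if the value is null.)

sensor = C: temp=28, humidity=83.
temp < -7 and humidity > 34 → false
temp < 8 or humidity < 69 → false
temp < 12 → false
No prior WHEN matched → ELSE → 36

36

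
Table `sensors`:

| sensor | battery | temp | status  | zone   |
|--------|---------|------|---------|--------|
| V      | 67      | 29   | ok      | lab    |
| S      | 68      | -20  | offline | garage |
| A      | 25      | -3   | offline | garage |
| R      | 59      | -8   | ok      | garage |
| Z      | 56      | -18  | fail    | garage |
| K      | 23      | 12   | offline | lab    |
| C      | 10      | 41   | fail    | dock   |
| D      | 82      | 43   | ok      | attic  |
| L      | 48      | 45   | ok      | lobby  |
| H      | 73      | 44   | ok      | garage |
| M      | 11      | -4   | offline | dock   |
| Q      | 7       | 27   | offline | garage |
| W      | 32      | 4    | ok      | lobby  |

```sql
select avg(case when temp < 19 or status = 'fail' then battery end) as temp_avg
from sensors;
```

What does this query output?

35.5

sensor=V: ✗
sensor=S: ✓ → 68
sensor=A: ✓ → 25
sensor=R: ✓ → 59
sensor=Z: ✓ → 56
sensor=K: ✓ → 23
sensor=C: ✓ → 10
sensor=D: ✗
sensor=L: ✗
sensor=H: ✗
sensor=M: ✓ → 11
sensor=Q: ✗
sensor=W: ✓ → 32
temp_avg = (68 + 25 + 59 + 56 + 23 + 10 + 11 + 32) / 8 = 35.5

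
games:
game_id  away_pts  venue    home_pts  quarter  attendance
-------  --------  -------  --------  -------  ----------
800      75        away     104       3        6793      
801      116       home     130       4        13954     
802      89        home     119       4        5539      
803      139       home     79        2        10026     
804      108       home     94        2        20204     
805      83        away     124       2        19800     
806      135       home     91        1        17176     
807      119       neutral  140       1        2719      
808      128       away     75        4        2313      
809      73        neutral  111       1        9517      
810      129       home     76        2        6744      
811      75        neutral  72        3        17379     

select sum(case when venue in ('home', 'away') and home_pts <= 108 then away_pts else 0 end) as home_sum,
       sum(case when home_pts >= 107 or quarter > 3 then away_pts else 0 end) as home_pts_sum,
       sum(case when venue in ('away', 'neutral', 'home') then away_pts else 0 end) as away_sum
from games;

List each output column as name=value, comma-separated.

[home_sum: venue in ('home', 'away') and home_pts <= 108]
game_id=800: ✓ → 75
game_id=801: ✗
game_id=802: ✗
game_id=803: ✓ → 139
game_id=804: ✓ → 108
game_id=805: ✗
game_id=806: ✓ → 135
game_id=807: ✗
game_id=808: ✓ → 128
game_id=809: ✗
game_id=810: ✓ → 129
game_id=811: ✗
home_sum = 75 + 139 + 108 + 135 + 128 + 129 = 714
—
[home_pts_sum: home_pts >= 107 or quarter > 3]
game_id=800: ✗
game_id=801: ✓ → 116
game_id=802: ✓ → 89
game_id=803: ✗
game_id=804: ✗
game_id=805: ✓ → 83
game_id=806: ✗
game_id=807: ✓ → 119
game_id=808: ✓ → 128
game_id=809: ✓ → 73
game_id=810: ✗
game_id=811: ✗
home_pts_sum = 116 + 89 + 83 + 119 + 128 + 73 = 608
—
[away_sum: venue in ('away', 'neutral', 'home')]
game_id=800: ✓ → 75
game_id=801: ✓ → 116
game_id=802: ✓ → 89
game_id=803: ✓ → 139
game_id=804: ✓ → 108
game_id=805: ✓ → 83
game_id=806: ✓ → 135
game_id=807: ✓ → 119
game_id=808: ✓ → 128
game_id=809: ✓ → 73
game_id=810: ✓ → 129
game_id=811: ✓ → 75
away_sum = 75 + 116 + 89 + 139 + 108 + 83 + 135 + 119 + 128 + 73 + 129 + 75 = 1269

home_sum=714, home_pts_sum=608, away_sum=1269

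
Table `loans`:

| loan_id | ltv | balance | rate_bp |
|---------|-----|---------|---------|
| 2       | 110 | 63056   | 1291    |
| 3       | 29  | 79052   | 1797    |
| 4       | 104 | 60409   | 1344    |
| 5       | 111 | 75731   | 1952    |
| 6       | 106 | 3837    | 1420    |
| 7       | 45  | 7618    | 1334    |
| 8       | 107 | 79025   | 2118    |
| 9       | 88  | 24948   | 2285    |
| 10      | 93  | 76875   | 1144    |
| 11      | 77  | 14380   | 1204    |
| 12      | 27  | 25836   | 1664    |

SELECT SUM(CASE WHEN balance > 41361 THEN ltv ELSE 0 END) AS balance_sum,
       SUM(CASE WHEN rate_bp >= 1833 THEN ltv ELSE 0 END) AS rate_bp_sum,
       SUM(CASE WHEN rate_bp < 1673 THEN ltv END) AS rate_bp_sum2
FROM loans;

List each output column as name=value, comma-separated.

[balance_sum: balance > 41361]
loan_id=2: ✓ → 110
loan_id=3: ✓ → 29
loan_id=4: ✓ → 104
loan_id=5: ✓ → 111
loan_id=6: ✗
loan_id=7: ✗
loan_id=8: ✓ → 107
loan_id=9: ✗
loan_id=10: ✓ → 93
loan_id=11: ✗
loan_id=12: ✗
balance_sum = 110 + 29 + 104 + 111 + 107 + 93 = 554
—
[rate_bp_sum: rate_bp >= 1833]
loan_id=2: ✗
loan_id=3: ✗
loan_id=4: ✗
loan_id=5: ✓ → 111
loan_id=6: ✗
loan_id=7: ✗
loan_id=8: ✓ → 107
loan_id=9: ✓ → 88
loan_id=10: ✗
loan_id=11: ✗
loan_id=12: ✗
rate_bp_sum = 111 + 107 + 88 = 306
—
[rate_bp_sum2: rate_bp < 1673]
loan_id=2: ✓ → 110
loan_id=3: ✗
loan_id=4: ✓ → 104
loan_id=5: ✗
loan_id=6: ✓ → 106
loan_id=7: ✓ → 45
loan_id=8: ✗
loan_id=9: ✗
loan_id=10: ✓ → 93
loan_id=11: ✓ → 77
loan_id=12: ✓ → 27
rate_bp_sum2 = 110 + 104 + 106 + 45 + 93 + 77 + 27 = 562

balance_sum=554, rate_bp_sum=306, rate_bp_sum2=562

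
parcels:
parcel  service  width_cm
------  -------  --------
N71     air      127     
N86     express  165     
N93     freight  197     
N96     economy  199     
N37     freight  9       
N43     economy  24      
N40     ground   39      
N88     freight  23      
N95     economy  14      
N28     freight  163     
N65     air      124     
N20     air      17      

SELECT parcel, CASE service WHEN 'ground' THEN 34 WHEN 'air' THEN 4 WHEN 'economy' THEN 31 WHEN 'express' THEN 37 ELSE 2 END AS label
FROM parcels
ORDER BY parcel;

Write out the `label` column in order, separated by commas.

4, 2, 2, 34, 31, 4, 4, 37, 2, 2, 31, 31

parcel=N20: service='air' → 4
parcel=N28: ELSE → 2
parcel=N37: ELSE → 2
parcel=N40: service='ground' → 34
parcel=N43: service='economy' → 31
parcel=N65: service='air' → 4
parcel=N71: service='air' → 4
parcel=N86: service='express' → 37
parcel=N88: ELSE → 2
parcel=N93: ELSE → 2
parcel=N95: service='economy' → 31
parcel=N96: service='economy' → 31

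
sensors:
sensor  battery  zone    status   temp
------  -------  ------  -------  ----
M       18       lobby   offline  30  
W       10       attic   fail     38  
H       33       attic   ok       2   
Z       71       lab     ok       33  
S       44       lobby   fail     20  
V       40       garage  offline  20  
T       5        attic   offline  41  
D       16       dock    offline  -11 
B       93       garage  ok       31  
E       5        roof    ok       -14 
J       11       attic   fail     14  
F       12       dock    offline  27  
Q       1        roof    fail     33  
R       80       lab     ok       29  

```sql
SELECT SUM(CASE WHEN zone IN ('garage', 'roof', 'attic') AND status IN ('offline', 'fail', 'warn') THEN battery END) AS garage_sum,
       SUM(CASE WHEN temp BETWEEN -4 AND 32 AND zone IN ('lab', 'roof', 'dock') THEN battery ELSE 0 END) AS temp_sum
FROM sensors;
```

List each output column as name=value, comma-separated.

garage_sum=67, temp_sum=92

[garage_sum: zone IN ('garage', 'roof', 'attic') AND status IN ('offline', 'fail', 'warn')]
sensor=M: ✗
sensor=W: ✓ → 10
sensor=H: ✗
sensor=Z: ✗
sensor=S: ✗
sensor=V: ✓ → 40
sensor=T: ✓ → 5
sensor=D: ✗
sensor=B: ✗
sensor=E: ✗
sensor=J: ✓ → 11
sensor=F: ✗
sensor=Q: ✓ → 1
sensor=R: ✗
garage_sum = 10 + 40 + 5 + 11 + 1 = 67
—
[temp_sum: temp BETWEEN -4 AND 32 AND zone IN ('lab', 'roof', 'dock')]
sensor=M: ✗
sensor=W: ✗
sensor=H: ✗
sensor=Z: ✗
sensor=S: ✗
sensor=V: ✗
sensor=T: ✗
sensor=D: ✗
sensor=B: ✗
sensor=E: ✗
sensor=J: ✗
sensor=F: ✓ → 12
sensor=Q: ✗
sensor=R: ✓ → 80
temp_sum = 12 + 80 = 92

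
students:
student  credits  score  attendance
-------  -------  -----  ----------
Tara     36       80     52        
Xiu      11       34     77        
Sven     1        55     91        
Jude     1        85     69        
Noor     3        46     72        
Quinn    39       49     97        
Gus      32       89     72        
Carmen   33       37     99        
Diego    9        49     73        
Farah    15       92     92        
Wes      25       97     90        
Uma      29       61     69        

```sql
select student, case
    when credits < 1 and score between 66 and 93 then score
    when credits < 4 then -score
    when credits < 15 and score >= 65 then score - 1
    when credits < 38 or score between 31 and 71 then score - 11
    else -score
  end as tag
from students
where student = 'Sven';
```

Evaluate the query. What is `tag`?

student = Sven: credits=1, score=55, attendance=91.
credits < 1 and score between 66 and 93 → false
credits < 4 → true → -55

-55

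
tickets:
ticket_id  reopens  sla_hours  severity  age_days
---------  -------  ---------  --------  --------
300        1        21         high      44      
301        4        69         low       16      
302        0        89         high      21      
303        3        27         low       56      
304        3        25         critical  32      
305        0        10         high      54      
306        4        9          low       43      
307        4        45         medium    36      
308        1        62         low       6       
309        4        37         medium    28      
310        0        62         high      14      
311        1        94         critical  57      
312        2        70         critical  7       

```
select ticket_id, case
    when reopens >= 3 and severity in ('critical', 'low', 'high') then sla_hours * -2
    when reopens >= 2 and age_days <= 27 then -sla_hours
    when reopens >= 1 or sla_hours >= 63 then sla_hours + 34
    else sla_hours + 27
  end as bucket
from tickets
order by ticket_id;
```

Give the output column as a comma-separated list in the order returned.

ticket_id=300: reopens >= 1 or sla_hours >= 63 → 55
ticket_id=301: reopens >= 3 and severity in ('critical', 'low', 'high') → -138
ticket_id=302: reopens >= 1 or sla_hours >= 63 → 123
ticket_id=303: reopens >= 3 and severity in ('critical', 'low', 'high') → -54
ticket_id=304: reopens >= 3 and severity in ('critical', 'low', 'high') → -50
ticket_id=305: ELSE → 37
ticket_id=306: reopens >= 3 and severity in ('critical', 'low', 'high') → -18
ticket_id=307: reopens >= 1 or sla_hours >= 63 → 79
ticket_id=308: reopens >= 1 or sla_hours >= 63 → 96
ticket_id=309: reopens >= 1 or sla_hours >= 63 → 71
ticket_id=310: ELSE → 89
ticket_id=311: reopens >= 1 or sla_hours >= 63 → 128
ticket_id=312: reopens >= 2 and age_days <= 27 → -70

55, -138, 123, -54, -50, 37, -18, 79, 96, 71, 89, 128, -70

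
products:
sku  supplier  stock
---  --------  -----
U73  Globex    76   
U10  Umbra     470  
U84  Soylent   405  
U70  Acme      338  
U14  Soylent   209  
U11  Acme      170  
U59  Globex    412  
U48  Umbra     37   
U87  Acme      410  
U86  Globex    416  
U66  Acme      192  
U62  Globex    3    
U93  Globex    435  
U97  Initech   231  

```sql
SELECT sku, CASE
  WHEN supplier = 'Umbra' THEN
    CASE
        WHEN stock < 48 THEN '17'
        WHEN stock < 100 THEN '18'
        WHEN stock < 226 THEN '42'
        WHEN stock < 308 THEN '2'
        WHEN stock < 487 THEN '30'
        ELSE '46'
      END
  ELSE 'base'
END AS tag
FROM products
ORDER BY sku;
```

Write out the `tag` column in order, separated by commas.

30, base, base, 17, base, base, base, base, base, base, base, base, base, base

sku=U10: supplier='Umbra' → inner[stock < 487] → 30
sku=U11: supplier='Acme' → outer ELSE → base
sku=U14: supplier='Soylent' → outer ELSE → base
sku=U48: supplier='Umbra' → inner[stock < 48] → 17
sku=U59: supplier='Globex' → outer ELSE → base
sku=U62: supplier='Globex' → outer ELSE → base
sku=U66: supplier='Acme' → outer ELSE → base
sku=U70: supplier='Acme' → outer ELSE → base
sku=U73: supplier='Globex' → outer ELSE → base
sku=U84: supplier='Soylent' → outer ELSE → base
sku=U86: supplier='Globex' → outer ELSE → base
sku=U87: supplier='Acme' → outer ELSE → base
sku=U93: supplier='Globex' → outer ELSE → base
sku=U97: supplier='Initech' → outer ELSE → base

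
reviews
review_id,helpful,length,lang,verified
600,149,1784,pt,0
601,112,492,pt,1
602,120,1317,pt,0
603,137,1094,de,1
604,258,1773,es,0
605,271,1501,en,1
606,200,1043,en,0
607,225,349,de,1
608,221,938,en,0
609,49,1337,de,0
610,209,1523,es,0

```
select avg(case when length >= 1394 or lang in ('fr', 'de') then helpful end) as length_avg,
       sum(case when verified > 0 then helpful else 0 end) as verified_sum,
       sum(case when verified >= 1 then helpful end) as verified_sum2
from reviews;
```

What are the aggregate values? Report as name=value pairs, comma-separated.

length_avg=185.4285714286, verified_sum=745, verified_sum2=745

[length_avg: length >= 1394 or lang in ('fr', 'de')]
review_id=600: ✓ → 149
review_id=601: ✗
review_id=602: ✗
review_id=603: ✓ → 137
review_id=604: ✓ → 258
review_id=605: ✓ → 271
review_id=606: ✗
review_id=607: ✓ → 225
review_id=608: ✗
review_id=609: ✓ → 49
review_id=610: ✓ → 209
length_avg = (149 + 137 + 258 + 271 + 225 + 49 + 209) / 7 = 185.4285714286
—
[verified_sum: verified > 0]
review_id=600: ✗
review_id=601: ✓ → 112
review_id=602: ✗
review_id=603: ✓ → 137
review_id=604: ✗
review_id=605: ✓ → 271
review_id=606: ✗
review_id=607: ✓ → 225
review_id=608: ✗
review_id=609: ✗
review_id=610: ✗
verified_sum = 112 + 137 + 271 + 225 = 745
—
[verified_sum2: verified >= 1]
review_id=600: ✗
review_id=601: ✓ → 112
review_id=602: ✗
review_id=603: ✓ → 137
review_id=604: ✗
review_id=605: ✓ → 271
review_id=606: ✗
review_id=607: ✓ → 225
review_id=608: ✗
review_id=609: ✗
review_id=610: ✗
verified_sum2 = 112 + 137 + 271 + 225 = 745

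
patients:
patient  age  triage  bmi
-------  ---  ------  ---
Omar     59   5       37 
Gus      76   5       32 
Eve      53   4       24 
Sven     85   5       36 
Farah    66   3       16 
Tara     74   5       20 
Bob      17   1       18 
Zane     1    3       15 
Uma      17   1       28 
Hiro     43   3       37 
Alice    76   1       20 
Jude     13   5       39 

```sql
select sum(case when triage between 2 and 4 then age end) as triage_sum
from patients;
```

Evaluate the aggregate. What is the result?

163

patient=Omar: ✗
patient=Gus: ✗
patient=Eve: ✓ → 53
patient=Sven: ✗
patient=Farah: ✓ → 66
patient=Tara: ✗
patient=Bob: ✗
patient=Zane: ✓ → 1
patient=Uma: ✗
patient=Hiro: ✓ → 43
patient=Alice: ✗
patient=Jude: ✗
triage_sum = 53 + 66 + 1 + 43 = 163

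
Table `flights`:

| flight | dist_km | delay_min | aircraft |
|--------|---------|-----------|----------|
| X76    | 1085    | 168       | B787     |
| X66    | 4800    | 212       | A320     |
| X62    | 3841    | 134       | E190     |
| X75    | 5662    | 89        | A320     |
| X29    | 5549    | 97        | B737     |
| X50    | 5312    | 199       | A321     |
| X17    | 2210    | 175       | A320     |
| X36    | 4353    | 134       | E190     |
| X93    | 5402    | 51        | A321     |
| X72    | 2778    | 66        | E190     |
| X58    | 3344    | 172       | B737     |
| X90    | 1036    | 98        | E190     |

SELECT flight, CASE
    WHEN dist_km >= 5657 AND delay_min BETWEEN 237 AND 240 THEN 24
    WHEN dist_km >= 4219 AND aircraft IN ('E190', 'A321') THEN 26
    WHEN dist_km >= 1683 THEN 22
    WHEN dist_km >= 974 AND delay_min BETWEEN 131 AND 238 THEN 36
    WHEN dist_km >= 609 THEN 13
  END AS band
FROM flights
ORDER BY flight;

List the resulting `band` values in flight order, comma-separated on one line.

22, 22, 26, 26, 22, 22, 22, 22, 22, 36, 13, 26

flight=X17: dist_km >= 1683 → 22
flight=X29: dist_km >= 1683 → 22
flight=X36: dist_km >= 4219 AND aircraft IN ('E190', 'A321') → 26
flight=X50: dist_km >= 4219 AND aircraft IN ('E190', 'A321') → 26
flight=X58: dist_km >= 1683 → 22
flight=X62: dist_km >= 1683 → 22
flight=X66: dist_km >= 1683 → 22
flight=X72: dist_km >= 1683 → 22
flight=X75: dist_km >= 1683 → 22
flight=X76: dist_km >= 974 AND delay_min BETWEEN 131 AND 238 → 36
flight=X90: dist_km >= 609 → 13
flight=X93: dist_km >= 4219 AND aircraft IN ('E190', 'A321') → 26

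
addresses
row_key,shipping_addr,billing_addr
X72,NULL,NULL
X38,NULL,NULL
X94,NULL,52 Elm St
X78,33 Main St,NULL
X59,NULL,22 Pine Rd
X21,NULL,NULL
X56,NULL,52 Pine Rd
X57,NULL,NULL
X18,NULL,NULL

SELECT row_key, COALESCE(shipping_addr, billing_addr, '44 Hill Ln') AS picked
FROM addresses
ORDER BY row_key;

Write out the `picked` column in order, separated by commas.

row_key=X18: shipping_addr=NULL, billing_addr=NULL, → literal 44 Hill Ln → 44 Hill Ln
row_key=X21: shipping_addr=NULL, billing_addr=NULL, → literal 44 Hill Ln → 44 Hill Ln
row_key=X38: shipping_addr=NULL, billing_addr=NULL, → literal 44 Hill Ln → 44 Hill Ln
row_key=X56: shipping_addr=NULL, billing_addr=52 Pine Rd → 52 Pine Rd
row_key=X57: shipping_addr=NULL, billing_addr=NULL, → literal 44 Hill Ln → 44 Hill Ln
row_key=X59: shipping_addr=NULL, billing_addr=22 Pine Rd → 22 Pine Rd
row_key=X72: shipping_addr=NULL, billing_addr=NULL, → literal 44 Hill Ln → 44 Hill Ln
row_key=X78: shipping_addr=33 Main St → 33 Main St
row_key=X94: shipping_addr=NULL, billing_addr=52 Elm St → 52 Elm St

44 Hill Ln, 44 Hill Ln, 44 Hill Ln, 52 Pine Rd, 44 Hill Ln, 22 Pine Rd, 44 Hill Ln, 33 Main St, 52 Elm St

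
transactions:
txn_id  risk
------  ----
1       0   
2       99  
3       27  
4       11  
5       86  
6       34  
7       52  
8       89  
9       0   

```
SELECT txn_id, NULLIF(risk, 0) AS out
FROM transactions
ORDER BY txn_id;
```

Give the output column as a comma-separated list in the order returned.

txn_id=1: risk=0 vs 0: equal → NULL
txn_id=2: risk=99 vs 0: differ → 99
txn_id=3: risk=27 vs 0: differ → 27
txn_id=4: risk=11 vs 0: differ → 11
txn_id=5: risk=86 vs 0: differ → 86
txn_id=6: risk=34 vs 0: differ → 34
txn_id=7: risk=52 vs 0: differ → 52
txn_id=8: risk=89 vs 0: differ → 89
txn_id=9: risk=0 vs 0: equal → NULL

NULL, 99, 27, 11, 86, 34, 52, 89, NULL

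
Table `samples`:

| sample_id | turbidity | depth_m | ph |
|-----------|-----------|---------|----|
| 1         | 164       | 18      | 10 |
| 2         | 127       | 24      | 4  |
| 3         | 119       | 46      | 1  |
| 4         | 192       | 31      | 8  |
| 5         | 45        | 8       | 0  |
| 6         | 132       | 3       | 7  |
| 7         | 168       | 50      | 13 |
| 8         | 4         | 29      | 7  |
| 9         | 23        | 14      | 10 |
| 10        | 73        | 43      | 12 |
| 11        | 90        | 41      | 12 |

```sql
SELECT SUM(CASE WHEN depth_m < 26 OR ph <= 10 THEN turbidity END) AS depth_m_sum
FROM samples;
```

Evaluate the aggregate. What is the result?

sample_id=1: ✓ → 164
sample_id=2: ✓ → 127
sample_id=3: ✓ → 119
sample_id=4: ✓ → 192
sample_id=5: ✓ → 45
sample_id=6: ✓ → 132
sample_id=7: ✗
sample_id=8: ✓ → 4
sample_id=9: ✓ → 23
sample_id=10: ✗
sample_id=11: ✗
depth_m_sum = 164 + 127 + 119 + 192 + 45 + 132 + 4 + 23 = 806

806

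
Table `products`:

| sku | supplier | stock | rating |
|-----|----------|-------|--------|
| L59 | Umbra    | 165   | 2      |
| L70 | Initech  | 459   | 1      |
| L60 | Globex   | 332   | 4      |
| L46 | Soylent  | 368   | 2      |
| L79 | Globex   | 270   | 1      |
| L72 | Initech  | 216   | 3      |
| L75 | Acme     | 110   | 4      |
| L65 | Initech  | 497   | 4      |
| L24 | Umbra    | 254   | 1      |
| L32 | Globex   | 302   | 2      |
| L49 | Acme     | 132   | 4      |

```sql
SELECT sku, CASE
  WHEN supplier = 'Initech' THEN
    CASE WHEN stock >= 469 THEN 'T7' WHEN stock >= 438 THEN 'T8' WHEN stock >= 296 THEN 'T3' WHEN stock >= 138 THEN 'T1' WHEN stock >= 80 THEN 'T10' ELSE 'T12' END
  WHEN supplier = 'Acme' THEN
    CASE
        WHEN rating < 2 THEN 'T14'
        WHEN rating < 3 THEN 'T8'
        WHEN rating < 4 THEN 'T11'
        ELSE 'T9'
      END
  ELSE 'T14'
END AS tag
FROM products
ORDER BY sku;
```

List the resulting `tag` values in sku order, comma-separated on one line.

T14, T14, T14, T9, T14, T14, T7, T8, T1, T9, T14

sku=L24: supplier='Umbra' → outer ELSE → T14
sku=L32: supplier='Globex' → outer ELSE → T14
sku=L46: supplier='Soylent' → outer ELSE → T14
sku=L49: supplier='Acme' → inner[ELSE] → T9
sku=L59: supplier='Umbra' → outer ELSE → T14
sku=L60: supplier='Globex' → outer ELSE → T14
sku=L65: supplier='Initech' → inner[stock >= 469] → T7
sku=L70: supplier='Initech' → inner[stock >= 438] → T8
sku=L72: supplier='Initech' → inner[stock >= 138] → T1
sku=L75: supplier='Acme' → inner[ELSE] → T9
sku=L79: supplier='Globex' → outer ELSE → T14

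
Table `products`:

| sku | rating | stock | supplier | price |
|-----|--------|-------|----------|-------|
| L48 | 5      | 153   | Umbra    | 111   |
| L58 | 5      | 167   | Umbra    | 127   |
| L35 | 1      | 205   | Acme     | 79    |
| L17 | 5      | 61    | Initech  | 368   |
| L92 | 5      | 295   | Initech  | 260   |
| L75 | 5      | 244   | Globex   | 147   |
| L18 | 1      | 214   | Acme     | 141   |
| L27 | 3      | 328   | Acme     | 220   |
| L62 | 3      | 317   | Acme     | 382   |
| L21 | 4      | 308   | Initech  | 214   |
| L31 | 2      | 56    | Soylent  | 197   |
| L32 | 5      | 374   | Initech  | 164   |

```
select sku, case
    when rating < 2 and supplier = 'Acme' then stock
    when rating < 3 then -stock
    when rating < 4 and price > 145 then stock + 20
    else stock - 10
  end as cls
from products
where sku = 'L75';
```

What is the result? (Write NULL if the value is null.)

234

sku = L75: rating=5, stock=244, supplier=Globex, price=147.
rating < 2 and supplier = 'Acme' → false
rating < 3 → false
rating < 4 and price > 145 → false
No prior WHEN matched → ELSE → 234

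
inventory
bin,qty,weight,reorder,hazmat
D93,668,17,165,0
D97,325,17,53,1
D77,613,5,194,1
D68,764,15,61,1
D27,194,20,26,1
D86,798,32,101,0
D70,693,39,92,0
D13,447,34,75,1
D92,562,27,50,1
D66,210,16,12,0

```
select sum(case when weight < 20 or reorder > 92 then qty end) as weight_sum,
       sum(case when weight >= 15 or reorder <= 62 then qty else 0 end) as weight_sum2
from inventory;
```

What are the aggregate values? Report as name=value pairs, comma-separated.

[weight_sum: weight < 20 or reorder > 92]
bin=D93: ✓ → 668
bin=D97: ✓ → 325
bin=D77: ✓ → 613
bin=D68: ✓ → 764
bin=D27: ✗
bin=D86: ✓ → 798
bin=D70: ✗
bin=D13: ✗
bin=D92: ✗
bin=D66: ✓ → 210
weight_sum = 668 + 325 + 613 + 764 + 798 + 210 = 3378
—
[weight_sum2: weight >= 15 or reorder <= 62]
bin=D93: ✓ → 668
bin=D97: ✓ → 325
bin=D77: ✗
bin=D68: ✓ → 764
bin=D27: ✓ → 194
bin=D86: ✓ → 798
bin=D70: ✓ → 693
bin=D13: ✓ → 447
bin=D92: ✓ → 562
bin=D66: ✓ → 210
weight_sum2 = 668 + 325 + 764 + 194 + 798 + 693 + 447 + 562 + 210 = 4661

weight_sum=3378, weight_sum2=4661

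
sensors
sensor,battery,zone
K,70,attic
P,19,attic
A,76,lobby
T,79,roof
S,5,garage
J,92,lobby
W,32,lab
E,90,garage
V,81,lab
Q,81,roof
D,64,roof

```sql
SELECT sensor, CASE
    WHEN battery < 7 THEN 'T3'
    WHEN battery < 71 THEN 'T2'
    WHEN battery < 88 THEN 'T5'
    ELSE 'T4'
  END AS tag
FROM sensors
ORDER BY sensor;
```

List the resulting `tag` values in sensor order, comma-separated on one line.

sensor=A: battery < 88 → T5
sensor=D: battery < 71 → T2
sensor=E: ELSE → T4
sensor=J: ELSE → T4
sensor=K: battery < 71 → T2
sensor=P: battery < 71 → T2
sensor=Q: battery < 88 → T5
sensor=S: battery < 7 → T3
sensor=T: battery < 88 → T5
sensor=V: battery < 88 → T5
sensor=W: battery < 71 → T2

T5, T2, T4, T4, T2, T2, T5, T3, T5, T5, T2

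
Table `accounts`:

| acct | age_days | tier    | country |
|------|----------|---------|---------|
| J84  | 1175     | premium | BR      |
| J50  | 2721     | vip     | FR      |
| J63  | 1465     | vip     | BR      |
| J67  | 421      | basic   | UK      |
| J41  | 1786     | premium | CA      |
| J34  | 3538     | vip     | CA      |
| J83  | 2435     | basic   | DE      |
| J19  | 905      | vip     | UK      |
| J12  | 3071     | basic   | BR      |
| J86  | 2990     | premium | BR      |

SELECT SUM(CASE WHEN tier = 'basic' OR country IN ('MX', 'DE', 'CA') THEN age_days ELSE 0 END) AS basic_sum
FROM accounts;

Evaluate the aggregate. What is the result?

11251

acct=J84: ✗
acct=J50: ✗
acct=J63: ✗
acct=J67: ✓ → 421
acct=J41: ✓ → 1786
acct=J34: ✓ → 3538
acct=J83: ✓ → 2435
acct=J19: ✗
acct=J12: ✓ → 3071
acct=J86: ✗
basic_sum = 421 + 1786 + 3538 + 2435 + 3071 = 11251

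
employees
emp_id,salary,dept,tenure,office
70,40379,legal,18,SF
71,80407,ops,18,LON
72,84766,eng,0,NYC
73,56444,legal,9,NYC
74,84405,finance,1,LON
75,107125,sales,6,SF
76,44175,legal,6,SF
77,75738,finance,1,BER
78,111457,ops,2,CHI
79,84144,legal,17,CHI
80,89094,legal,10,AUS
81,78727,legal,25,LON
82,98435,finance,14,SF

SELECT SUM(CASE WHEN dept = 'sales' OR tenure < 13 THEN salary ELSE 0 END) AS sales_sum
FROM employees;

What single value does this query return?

emp_id=70: ✗
emp_id=71: ✗
emp_id=72: ✓ → 84766
emp_id=73: ✓ → 56444
emp_id=74: ✓ → 84405
emp_id=75: ✓ → 107125
emp_id=76: ✓ → 44175
emp_id=77: ✓ → 75738
emp_id=78: ✓ → 111457
emp_id=79: ✗
emp_id=80: ✓ → 89094
emp_id=81: ✗
emp_id=82: ✗
sales_sum = 84766 + 56444 + 84405 + 107125 + 44175 + 75738 + 111457 + 89094 = 653204

653204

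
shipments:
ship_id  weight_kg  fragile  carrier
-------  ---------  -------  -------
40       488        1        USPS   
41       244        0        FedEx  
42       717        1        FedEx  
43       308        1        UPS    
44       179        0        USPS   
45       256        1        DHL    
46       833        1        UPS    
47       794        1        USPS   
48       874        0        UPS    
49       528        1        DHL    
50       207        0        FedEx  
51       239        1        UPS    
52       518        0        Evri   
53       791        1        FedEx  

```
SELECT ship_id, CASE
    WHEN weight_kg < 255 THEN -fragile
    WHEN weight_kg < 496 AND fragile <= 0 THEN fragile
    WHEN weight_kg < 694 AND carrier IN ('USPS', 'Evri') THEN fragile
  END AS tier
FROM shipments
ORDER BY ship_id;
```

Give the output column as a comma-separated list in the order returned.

ship_id=40: weight_kg < 694 AND carrier IN ('USPS', 'Evri') → 1
ship_id=41: weight_kg < 255 → 0
ship_id=42: (no match → NULL) → NULL
ship_id=43: (no match → NULL) → NULL
ship_id=44: weight_kg < 255 → 0
ship_id=45: (no match → NULL) → NULL
ship_id=46: (no match → NULL) → NULL
ship_id=47: (no match → NULL) → NULL
ship_id=48: (no match → NULL) → NULL
ship_id=49: (no match → NULL) → NULL
ship_id=50: weight_kg < 255 → 0
ship_id=51: weight_kg < 255 → -1
ship_id=52: weight_kg < 694 AND carrier IN ('USPS', 'Evri') → 0
ship_id=53: (no match → NULL) → NULL

1, 0, NULL, NULL, 0, NULL, NULL, NULL, NULL, NULL, 0, -1, 0, NULL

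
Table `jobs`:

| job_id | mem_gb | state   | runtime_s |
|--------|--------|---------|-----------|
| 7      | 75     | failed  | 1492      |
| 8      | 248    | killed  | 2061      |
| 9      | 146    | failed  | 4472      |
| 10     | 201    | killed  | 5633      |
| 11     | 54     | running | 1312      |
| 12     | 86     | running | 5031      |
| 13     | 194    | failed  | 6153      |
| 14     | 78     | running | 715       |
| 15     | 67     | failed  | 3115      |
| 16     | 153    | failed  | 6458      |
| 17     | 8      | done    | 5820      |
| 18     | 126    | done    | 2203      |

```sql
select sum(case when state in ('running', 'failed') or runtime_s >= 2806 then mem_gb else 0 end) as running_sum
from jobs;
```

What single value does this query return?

1062

job_id=7: ✓ → 75
job_id=8: ✗
job_id=9: ✓ → 146
job_id=10: ✓ → 201
job_id=11: ✓ → 54
job_id=12: ✓ → 86
job_id=13: ✓ → 194
job_id=14: ✓ → 78
job_id=15: ✓ → 67
job_id=16: ✓ → 153
job_id=17: ✓ → 8
job_id=18: ✗
running_sum = 75 + 146 + 201 + 54 + 86 + 194 + 78 + 67 + 153 + 8 = 1062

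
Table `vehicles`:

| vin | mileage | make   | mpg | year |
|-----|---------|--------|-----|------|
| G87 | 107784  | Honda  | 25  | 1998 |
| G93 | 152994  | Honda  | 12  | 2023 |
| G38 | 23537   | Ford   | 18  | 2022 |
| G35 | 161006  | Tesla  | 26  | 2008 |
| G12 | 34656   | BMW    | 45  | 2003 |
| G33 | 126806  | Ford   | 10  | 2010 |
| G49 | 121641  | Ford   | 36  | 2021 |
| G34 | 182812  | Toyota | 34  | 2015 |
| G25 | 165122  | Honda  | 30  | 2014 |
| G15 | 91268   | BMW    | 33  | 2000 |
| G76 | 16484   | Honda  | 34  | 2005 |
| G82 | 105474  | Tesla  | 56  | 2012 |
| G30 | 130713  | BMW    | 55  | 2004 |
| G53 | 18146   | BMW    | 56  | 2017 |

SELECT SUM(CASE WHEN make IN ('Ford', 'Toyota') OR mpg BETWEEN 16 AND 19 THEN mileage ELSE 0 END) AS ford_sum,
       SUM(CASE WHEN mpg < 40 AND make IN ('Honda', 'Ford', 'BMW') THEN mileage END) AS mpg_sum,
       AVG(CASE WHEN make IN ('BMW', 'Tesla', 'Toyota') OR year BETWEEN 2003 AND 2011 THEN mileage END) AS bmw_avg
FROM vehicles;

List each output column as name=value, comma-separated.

[ford_sum: make IN ('Ford', 'Toyota') OR mpg BETWEEN 16 AND 19]
vin=G87: ✗
vin=G93: ✗
vin=G38: ✓ → 23537
vin=G35: ✗
vin=G12: ✗
vin=G33: ✓ → 126806
vin=G49: ✓ → 121641
vin=G34: ✓ → 182812
vin=G25: ✗
vin=G15: ✗
vin=G76: ✗
vin=G82: ✗
vin=G30: ✗
vin=G53: ✗
ford_sum = 23537 + 126806 + 121641 + 182812 = 454796
—
[mpg_sum: mpg < 40 AND make IN ('Honda', 'Ford', 'BMW')]
vin=G87: ✓ → 107784
vin=G93: ✓ → 152994
vin=G38: ✓ → 23537
vin=G35: ✗
vin=G12: ✗
vin=G33: ✓ → 126806
vin=G49: ✓ → 121641
vin=G34: ✗
vin=G25: ✓ → 165122
vin=G15: ✓ → 91268
vin=G76: ✓ → 16484
vin=G82: ✗
vin=G30: ✗
vin=G53: ✗
mpg_sum = 107784 + 152994 + 23537 + 126806 + 121641 + 165122 + 91268 + 16484 = 805636
—
[bmw_avg: make IN ('BMW', 'Tesla', 'Toyota') OR year BETWEEN 2003 AND 2011]
vin=G87: ✗
vin=G93: ✗
vin=G38: ✗
vin=G35: ✓ → 161006
vin=G12: ✓ → 34656
vin=G33: ✓ → 126806
vin=G49: ✗
vin=G34: ✓ → 182812
vin=G25: ✗
vin=G15: ✓ → 91268
vin=G76: ✓ → 16484
vin=G82: ✓ → 105474
vin=G30: ✓ → 130713
vin=G53: ✓ → 18146
bmw_avg = (161006 + 34656 + 126806 + 182812 + 91268 + 16484 + 105474 + 130713 + 18146) / 9 = 96373.8888888889

ford_sum=454796, mpg_sum=805636, bmw_avg=96373.8888888889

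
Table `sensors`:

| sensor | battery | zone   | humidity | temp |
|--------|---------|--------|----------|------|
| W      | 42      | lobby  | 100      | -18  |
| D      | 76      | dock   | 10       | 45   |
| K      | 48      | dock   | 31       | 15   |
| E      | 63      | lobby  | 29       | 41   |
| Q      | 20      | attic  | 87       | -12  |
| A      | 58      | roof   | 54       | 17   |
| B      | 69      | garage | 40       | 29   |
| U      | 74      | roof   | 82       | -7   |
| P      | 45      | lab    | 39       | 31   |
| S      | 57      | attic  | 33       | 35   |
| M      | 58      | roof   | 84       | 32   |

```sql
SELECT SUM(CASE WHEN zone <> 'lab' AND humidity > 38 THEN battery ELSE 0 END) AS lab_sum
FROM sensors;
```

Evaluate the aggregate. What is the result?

sensor=W: ✓ → 42
sensor=D: ✗
sensor=K: ✗
sensor=E: ✗
sensor=Q: ✓ → 20
sensor=A: ✓ → 58
sensor=B: ✓ → 69
sensor=U: ✓ → 74
sensor=P: ✗
sensor=S: ✗
sensor=M: ✓ → 58
lab_sum = 42 + 20 + 58 + 69 + 74 + 58 = 321

321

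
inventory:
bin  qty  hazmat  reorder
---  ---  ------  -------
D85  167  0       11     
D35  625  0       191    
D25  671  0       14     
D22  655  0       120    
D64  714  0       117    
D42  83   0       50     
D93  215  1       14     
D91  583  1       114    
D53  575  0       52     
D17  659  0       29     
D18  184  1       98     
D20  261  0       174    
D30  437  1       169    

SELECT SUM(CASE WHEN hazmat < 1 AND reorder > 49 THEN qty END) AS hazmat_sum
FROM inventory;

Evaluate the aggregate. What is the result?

2913

bin=D85: ✗
bin=D35: ✓ → 625
bin=D25: ✗
bin=D22: ✓ → 655
bin=D64: ✓ → 714
bin=D42: ✓ → 83
bin=D93: ✗
bin=D91: ✗
bin=D53: ✓ → 575
bin=D17: ✗
bin=D18: ✗
bin=D20: ✓ → 261
bin=D30: ✗
hazmat_sum = 625 + 655 + 714 + 83 + 575 + 261 = 2913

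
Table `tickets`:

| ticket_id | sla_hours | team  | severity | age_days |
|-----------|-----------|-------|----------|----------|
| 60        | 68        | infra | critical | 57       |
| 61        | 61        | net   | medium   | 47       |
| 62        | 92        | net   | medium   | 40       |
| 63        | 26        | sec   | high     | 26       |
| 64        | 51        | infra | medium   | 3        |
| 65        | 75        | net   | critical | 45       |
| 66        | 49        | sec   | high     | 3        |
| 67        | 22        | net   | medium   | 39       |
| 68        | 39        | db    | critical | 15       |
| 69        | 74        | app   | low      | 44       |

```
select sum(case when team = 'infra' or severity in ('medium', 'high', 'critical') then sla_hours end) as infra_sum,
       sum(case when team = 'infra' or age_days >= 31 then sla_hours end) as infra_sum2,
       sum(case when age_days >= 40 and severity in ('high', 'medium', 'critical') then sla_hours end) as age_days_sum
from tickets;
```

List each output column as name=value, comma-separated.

infra_sum=483, infra_sum2=443, age_days_sum=296

[infra_sum: team = 'infra' or severity in ('medium', 'high', 'critical')]
ticket_id=60: ✓ → 68
ticket_id=61: ✓ → 61
ticket_id=62: ✓ → 92
ticket_id=63: ✓ → 26
ticket_id=64: ✓ → 51
ticket_id=65: ✓ → 75
ticket_id=66: ✓ → 49
ticket_id=67: ✓ → 22
ticket_id=68: ✓ → 39
ticket_id=69: ✗
infra_sum = 68 + 61 + 92 + 26 + 51 + 75 + 49 + 22 + 39 = 483
—
[infra_sum2: team = 'infra' or age_days >= 31]
ticket_id=60: ✓ → 68
ticket_id=61: ✓ → 61
ticket_id=62: ✓ → 92
ticket_id=63: ✗
ticket_id=64: ✓ → 51
ticket_id=65: ✓ → 75
ticket_id=66: ✗
ticket_id=67: ✓ → 22
ticket_id=68: ✗
ticket_id=69: ✓ → 74
infra_sum2 = 68 + 61 + 92 + 51 + 75 + 22 + 74 = 443
—
[age_days_sum: age_days >= 40 and severity in ('high', 'medium', 'critical')]
ticket_id=60: ✓ → 68
ticket_id=61: ✓ → 61
ticket_id=62: ✓ → 92
ticket_id=63: ✗
ticket_id=64: ✗
ticket_id=65: ✓ → 75
ticket_id=66: ✗
ticket_id=67: ✗
ticket_id=68: ✗
ticket_id=69: ✗
age_days_sum = 68 + 61 + 92 + 75 = 296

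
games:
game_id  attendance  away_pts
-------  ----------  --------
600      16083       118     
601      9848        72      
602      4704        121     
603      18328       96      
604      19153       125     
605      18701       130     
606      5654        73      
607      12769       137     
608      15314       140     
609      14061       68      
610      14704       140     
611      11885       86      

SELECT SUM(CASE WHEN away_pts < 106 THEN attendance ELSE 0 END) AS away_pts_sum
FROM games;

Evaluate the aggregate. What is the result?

59776

game_id=600: ✗
game_id=601: ✓ → 9848
game_id=602: ✗
game_id=603: ✓ → 18328
game_id=604: ✗
game_id=605: ✗
game_id=606: ✓ → 5654
game_id=607: ✗
game_id=608: ✗
game_id=609: ✓ → 14061
game_id=610: ✗
game_id=611: ✓ → 11885
away_pts_sum = 9848 + 18328 + 5654 + 14061 + 11885 = 59776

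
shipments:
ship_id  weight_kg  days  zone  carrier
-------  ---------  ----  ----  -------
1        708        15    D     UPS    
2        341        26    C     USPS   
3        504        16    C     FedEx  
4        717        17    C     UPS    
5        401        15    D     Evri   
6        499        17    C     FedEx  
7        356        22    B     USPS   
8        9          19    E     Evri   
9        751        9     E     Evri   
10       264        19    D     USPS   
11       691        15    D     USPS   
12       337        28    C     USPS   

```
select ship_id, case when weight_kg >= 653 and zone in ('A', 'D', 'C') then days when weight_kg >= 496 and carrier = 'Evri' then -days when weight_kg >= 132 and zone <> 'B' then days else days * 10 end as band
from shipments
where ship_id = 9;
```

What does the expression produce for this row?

ship_id = 9: weight_kg=751, days=9, zone=E, carrier=Evri.
weight_kg >= 653 and zone in ('A', 'D', 'C') → false
weight_kg >= 496 and carrier = 'Evri' → true → -9

-9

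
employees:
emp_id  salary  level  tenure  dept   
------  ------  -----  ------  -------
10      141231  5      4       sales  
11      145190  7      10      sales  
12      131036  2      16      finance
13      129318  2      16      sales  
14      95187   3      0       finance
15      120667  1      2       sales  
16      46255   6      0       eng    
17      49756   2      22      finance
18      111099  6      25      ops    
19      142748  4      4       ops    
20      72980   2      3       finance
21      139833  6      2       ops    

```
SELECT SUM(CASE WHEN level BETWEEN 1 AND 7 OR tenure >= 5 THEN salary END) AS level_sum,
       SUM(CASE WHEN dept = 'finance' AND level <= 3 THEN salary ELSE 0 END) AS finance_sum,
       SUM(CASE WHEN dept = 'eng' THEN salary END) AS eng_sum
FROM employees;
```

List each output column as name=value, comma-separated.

[level_sum: level BETWEEN 1 AND 7 OR tenure >= 5]
emp_id=10: ✓ → 141231
emp_id=11: ✓ → 145190
emp_id=12: ✓ → 131036
emp_id=13: ✓ → 129318
emp_id=14: ✓ → 95187
emp_id=15: ✓ → 120667
emp_id=16: ✓ → 46255
emp_id=17: ✓ → 49756
emp_id=18: ✓ → 111099
emp_id=19: ✓ → 142748
emp_id=20: ✓ → 72980
emp_id=21: ✓ → 139833
level_sum = 141231 + 145190 + 131036 + 129318 + 95187 + 120667 + 46255 + 49756 + 111099 + 142748 + 72980 + 139833 = 1325300
—
[finance_sum: dept = 'finance' AND level <= 3]
emp_id=10: ✗
emp_id=11: ✗
emp_id=12: ✓ → 131036
emp_id=13: ✗
emp_id=14: ✓ → 95187
emp_id=15: ✗
emp_id=16: ✗
emp_id=17: ✓ → 49756
emp_id=18: ✗
emp_id=19: ✗
emp_id=20: ✓ → 72980
emp_id=21: ✗
finance_sum = 131036 + 95187 + 49756 + 72980 = 348959
—
[eng_sum: dept = 'eng']
emp_id=10: ✗
emp_id=11: ✗
emp_id=12: ✗
emp_id=13: ✗
emp_id=14: ✗
emp_id=15: ✗
emp_id=16: ✓ → 46255
emp_id=17: ✗
emp_id=18: ✗
emp_id=19: ✗
emp_id=20: ✗
emp_id=21: ✗
eng_sum = 46255

level_sum=1325300, finance_sum=348959, eng_sum=46255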